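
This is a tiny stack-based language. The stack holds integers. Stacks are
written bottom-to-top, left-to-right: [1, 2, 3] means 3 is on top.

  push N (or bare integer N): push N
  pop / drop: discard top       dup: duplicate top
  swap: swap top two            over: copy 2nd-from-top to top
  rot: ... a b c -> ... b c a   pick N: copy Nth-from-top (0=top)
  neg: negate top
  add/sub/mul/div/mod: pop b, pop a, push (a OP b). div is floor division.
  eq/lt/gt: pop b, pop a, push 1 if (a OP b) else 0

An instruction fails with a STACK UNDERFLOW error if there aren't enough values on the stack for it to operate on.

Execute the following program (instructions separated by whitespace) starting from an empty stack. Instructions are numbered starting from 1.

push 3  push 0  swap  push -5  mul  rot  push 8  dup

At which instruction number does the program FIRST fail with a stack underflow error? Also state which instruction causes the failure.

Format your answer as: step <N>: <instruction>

Answer: step 6: rot

Derivation:
Step 1 ('push 3'): stack = [3], depth = 1
Step 2 ('push 0'): stack = [3, 0], depth = 2
Step 3 ('swap'): stack = [0, 3], depth = 2
Step 4 ('push -5'): stack = [0, 3, -5], depth = 3
Step 5 ('mul'): stack = [0, -15], depth = 2
Step 6 ('rot'): needs 3 value(s) but depth is 2 — STACK UNDERFLOW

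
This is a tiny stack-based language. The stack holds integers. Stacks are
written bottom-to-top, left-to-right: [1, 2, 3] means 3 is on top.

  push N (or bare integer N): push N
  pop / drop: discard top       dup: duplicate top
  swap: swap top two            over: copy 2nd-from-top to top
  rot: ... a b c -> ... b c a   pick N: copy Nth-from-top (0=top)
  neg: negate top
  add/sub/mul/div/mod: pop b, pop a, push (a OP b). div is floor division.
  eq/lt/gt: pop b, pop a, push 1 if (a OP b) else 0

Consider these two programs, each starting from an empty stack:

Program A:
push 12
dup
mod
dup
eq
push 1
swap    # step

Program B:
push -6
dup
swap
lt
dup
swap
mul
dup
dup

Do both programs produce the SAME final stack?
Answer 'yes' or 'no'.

Program A trace:
  After 'push 12': [12]
  After 'dup': [12, 12]
  After 'mod': [0]
  After 'dup': [0, 0]
  After 'eq': [1]
  After 'push 1': [1, 1]
  After 'swap': [1, 1]
Program A final stack: [1, 1]

Program B trace:
  After 'push -6': [-6]
  After 'dup': [-6, -6]
  After 'swap': [-6, -6]
  After 'lt': [0]
  After 'dup': [0, 0]
  After 'swap': [0, 0]
  After 'mul': [0]
  After 'dup': [0, 0]
  After 'dup': [0, 0, 0]
Program B final stack: [0, 0, 0]
Same: no

Answer: no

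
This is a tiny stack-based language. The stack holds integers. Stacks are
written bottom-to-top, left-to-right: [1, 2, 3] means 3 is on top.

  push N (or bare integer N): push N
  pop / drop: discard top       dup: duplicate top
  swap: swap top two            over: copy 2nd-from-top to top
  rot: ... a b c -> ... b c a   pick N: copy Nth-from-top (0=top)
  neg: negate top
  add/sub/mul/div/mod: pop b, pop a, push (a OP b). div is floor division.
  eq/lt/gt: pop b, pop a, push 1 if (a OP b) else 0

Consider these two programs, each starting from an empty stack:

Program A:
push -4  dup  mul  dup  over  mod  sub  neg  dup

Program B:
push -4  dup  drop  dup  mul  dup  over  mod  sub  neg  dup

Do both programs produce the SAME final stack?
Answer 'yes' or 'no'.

Program A trace:
  After 'push -4': [-4]
  After 'dup': [-4, -4]
  After 'mul': [16]
  After 'dup': [16, 16]
  After 'over': [16, 16, 16]
  After 'mod': [16, 0]
  After 'sub': [16]
  After 'neg': [-16]
  After 'dup': [-16, -16]
Program A final stack: [-16, -16]

Program B trace:
  After 'push -4': [-4]
  After 'dup': [-4, -4]
  After 'drop': [-4]
  After 'dup': [-4, -4]
  After 'mul': [16]
  After 'dup': [16, 16]
  After 'over': [16, 16, 16]
  After 'mod': [16, 0]
  After 'sub': [16]
  After 'neg': [-16]
  After 'dup': [-16, -16]
Program B final stack: [-16, -16]
Same: yes

Answer: yes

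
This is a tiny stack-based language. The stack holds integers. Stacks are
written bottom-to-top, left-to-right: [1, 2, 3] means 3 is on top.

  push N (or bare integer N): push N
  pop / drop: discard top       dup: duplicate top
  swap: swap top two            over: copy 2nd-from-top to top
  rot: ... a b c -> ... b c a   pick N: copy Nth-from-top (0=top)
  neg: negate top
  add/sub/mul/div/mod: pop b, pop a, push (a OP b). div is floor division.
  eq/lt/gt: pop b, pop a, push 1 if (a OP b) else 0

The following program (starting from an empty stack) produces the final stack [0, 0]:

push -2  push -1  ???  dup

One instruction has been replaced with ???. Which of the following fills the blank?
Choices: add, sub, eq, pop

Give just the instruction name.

Stack before ???: [-2, -1]
Stack after ???:  [0]
Checking each choice:
  add: produces [-3, -3]
  sub: produces [-1, -1]
  eq: MATCH
  pop: produces [-2, -2]


Answer: eq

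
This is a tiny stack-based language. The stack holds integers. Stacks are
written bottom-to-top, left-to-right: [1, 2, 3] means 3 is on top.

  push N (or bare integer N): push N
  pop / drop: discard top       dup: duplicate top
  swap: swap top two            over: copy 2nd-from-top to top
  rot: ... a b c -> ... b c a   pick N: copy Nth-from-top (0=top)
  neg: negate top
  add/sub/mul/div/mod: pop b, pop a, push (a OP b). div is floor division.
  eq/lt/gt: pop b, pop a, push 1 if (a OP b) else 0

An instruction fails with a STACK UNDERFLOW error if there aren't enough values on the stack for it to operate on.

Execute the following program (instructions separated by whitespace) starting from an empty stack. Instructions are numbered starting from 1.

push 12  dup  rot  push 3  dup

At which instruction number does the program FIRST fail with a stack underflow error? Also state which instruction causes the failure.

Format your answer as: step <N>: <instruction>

Answer: step 3: rot

Derivation:
Step 1 ('push 12'): stack = [12], depth = 1
Step 2 ('dup'): stack = [12, 12], depth = 2
Step 3 ('rot'): needs 3 value(s) but depth is 2 — STACK UNDERFLOW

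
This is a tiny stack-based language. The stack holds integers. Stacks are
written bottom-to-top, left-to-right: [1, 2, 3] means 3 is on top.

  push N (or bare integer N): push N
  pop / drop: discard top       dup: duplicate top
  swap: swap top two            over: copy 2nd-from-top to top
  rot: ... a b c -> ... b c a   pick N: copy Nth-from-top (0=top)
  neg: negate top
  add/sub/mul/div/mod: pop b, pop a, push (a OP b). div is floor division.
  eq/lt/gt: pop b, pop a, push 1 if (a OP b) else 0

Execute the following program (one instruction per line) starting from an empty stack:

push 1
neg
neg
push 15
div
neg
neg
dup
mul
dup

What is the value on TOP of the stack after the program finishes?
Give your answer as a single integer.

After 'push 1': [1]
After 'neg': [-1]
After 'neg': [1]
After 'push 15': [1, 15]
After 'div': [0]
After 'neg': [0]
After 'neg': [0]
After 'dup': [0, 0]
After 'mul': [0]
After 'dup': [0, 0]

Answer: 0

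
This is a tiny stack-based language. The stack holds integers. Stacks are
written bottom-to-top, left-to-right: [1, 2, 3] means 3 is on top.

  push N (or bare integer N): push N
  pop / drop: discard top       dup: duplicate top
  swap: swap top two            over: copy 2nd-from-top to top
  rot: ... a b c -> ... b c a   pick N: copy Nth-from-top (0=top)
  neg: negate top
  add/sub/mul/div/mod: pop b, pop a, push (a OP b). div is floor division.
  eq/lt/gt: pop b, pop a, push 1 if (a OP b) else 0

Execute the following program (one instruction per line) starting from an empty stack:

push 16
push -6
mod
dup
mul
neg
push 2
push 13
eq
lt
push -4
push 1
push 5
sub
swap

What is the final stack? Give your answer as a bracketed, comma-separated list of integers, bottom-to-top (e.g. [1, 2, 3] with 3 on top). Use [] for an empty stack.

Answer: [1, -4, -4]

Derivation:
After 'push 16': [16]
After 'push -6': [16, -6]
After 'mod': [-2]
After 'dup': [-2, -2]
After 'mul': [4]
After 'neg': [-4]
After 'push 2': [-4, 2]
After 'push 13': [-4, 2, 13]
After 'eq': [-4, 0]
After 'lt': [1]
After 'push -4': [1, -4]
After 'push 1': [1, -4, 1]
After 'push 5': [1, -4, 1, 5]
After 'sub': [1, -4, -4]
After 'swap': [1, -4, -4]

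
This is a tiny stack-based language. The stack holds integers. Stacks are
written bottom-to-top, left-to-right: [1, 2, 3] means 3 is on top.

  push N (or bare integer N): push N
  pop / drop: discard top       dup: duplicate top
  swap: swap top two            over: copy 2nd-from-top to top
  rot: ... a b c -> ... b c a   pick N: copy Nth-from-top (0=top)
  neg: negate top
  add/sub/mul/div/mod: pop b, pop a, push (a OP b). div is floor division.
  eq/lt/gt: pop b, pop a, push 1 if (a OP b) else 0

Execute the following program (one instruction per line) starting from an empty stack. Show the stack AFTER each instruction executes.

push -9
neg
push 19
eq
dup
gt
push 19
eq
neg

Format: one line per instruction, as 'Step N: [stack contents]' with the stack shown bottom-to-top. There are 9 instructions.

Step 1: [-9]
Step 2: [9]
Step 3: [9, 19]
Step 4: [0]
Step 5: [0, 0]
Step 6: [0]
Step 7: [0, 19]
Step 8: [0]
Step 9: [0]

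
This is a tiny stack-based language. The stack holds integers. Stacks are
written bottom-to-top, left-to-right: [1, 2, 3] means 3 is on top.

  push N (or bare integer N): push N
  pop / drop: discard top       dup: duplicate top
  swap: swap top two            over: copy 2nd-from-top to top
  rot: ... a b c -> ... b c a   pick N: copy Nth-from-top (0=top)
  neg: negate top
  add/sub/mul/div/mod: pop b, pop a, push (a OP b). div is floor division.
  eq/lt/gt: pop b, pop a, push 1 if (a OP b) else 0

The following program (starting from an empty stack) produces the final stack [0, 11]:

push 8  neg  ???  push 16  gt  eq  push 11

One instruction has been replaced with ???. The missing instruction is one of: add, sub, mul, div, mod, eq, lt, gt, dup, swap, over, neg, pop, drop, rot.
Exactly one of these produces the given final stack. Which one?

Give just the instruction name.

Answer: dup

Derivation:
Stack before ???: [-8]
Stack after ???:  [-8, -8]
The instruction that transforms [-8] -> [-8, -8] is: dup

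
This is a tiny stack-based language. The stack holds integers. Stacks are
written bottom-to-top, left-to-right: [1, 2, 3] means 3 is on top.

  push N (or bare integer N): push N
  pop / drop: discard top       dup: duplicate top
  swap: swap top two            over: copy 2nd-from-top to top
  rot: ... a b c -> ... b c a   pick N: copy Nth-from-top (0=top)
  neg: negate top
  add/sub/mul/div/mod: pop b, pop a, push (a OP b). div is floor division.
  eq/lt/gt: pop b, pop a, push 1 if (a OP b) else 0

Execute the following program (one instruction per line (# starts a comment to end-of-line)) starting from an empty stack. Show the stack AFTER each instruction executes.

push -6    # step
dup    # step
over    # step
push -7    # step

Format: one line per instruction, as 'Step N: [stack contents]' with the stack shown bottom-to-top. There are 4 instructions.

Step 1: [-6]
Step 2: [-6, -6]
Step 3: [-6, -6, -6]
Step 4: [-6, -6, -6, -7]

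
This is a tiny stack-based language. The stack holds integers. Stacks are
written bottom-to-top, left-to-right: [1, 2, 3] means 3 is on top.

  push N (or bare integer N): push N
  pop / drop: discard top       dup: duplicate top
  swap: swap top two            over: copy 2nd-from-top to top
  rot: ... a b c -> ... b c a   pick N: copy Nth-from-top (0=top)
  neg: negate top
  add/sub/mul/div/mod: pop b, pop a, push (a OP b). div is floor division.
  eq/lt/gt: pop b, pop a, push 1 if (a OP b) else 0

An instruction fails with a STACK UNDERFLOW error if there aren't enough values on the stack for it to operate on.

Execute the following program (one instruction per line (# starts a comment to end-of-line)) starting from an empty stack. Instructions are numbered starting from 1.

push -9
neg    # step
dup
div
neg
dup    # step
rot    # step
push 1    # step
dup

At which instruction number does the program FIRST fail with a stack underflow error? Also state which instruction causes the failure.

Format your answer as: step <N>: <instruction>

Answer: step 7: rot

Derivation:
Step 1 ('push -9'): stack = [-9], depth = 1
Step 2 ('neg'): stack = [9], depth = 1
Step 3 ('dup'): stack = [9, 9], depth = 2
Step 4 ('div'): stack = [1], depth = 1
Step 5 ('neg'): stack = [-1], depth = 1
Step 6 ('dup'): stack = [-1, -1], depth = 2
Step 7 ('rot'): needs 3 value(s) but depth is 2 — STACK UNDERFLOW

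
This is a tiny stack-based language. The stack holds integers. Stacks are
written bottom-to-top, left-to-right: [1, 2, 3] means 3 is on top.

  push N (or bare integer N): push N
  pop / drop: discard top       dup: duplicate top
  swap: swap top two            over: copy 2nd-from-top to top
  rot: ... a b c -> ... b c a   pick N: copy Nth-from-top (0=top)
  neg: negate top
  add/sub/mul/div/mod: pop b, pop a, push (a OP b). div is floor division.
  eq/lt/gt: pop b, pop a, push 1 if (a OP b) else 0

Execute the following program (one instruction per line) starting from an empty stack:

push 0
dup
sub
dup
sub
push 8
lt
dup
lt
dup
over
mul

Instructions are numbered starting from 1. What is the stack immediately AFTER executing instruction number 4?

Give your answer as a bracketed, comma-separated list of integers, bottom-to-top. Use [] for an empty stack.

Step 1 ('push 0'): [0]
Step 2 ('dup'): [0, 0]
Step 3 ('sub'): [0]
Step 4 ('dup'): [0, 0]

Answer: [0, 0]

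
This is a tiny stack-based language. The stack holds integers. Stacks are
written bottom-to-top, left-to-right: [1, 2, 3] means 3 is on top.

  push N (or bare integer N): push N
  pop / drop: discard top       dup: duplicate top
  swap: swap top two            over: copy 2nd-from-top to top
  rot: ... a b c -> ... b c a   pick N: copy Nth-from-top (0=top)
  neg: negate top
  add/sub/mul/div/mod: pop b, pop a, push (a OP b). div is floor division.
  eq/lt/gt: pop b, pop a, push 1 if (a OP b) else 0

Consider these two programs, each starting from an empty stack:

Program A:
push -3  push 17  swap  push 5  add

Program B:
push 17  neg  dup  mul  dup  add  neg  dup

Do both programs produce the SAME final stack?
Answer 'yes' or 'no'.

Program A trace:
  After 'push -3': [-3]
  After 'push 17': [-3, 17]
  After 'swap': [17, -3]
  After 'push 5': [17, -3, 5]
  After 'add': [17, 2]
Program A final stack: [17, 2]

Program B trace:
  After 'push 17': [17]
  After 'neg': [-17]
  After 'dup': [-17, -17]
  After 'mul': [289]
  After 'dup': [289, 289]
  After 'add': [578]
  After 'neg': [-578]
  After 'dup': [-578, -578]
Program B final stack: [-578, -578]
Same: no

Answer: no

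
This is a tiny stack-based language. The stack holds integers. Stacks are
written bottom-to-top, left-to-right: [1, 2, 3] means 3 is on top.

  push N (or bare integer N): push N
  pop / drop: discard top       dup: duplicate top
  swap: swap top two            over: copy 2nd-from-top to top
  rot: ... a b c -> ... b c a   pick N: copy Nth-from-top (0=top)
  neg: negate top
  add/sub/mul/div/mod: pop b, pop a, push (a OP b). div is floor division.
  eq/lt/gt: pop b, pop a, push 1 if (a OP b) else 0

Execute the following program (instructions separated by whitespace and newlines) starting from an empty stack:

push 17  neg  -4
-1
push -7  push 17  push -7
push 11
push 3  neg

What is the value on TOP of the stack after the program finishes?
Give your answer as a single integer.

After 'push 17': [17]
After 'neg': [-17]
After 'push -4': [-17, -4]
After 'push -1': [-17, -4, -1]
After 'push -7': [-17, -4, -1, -7]
After 'push 17': [-17, -4, -1, -7, 17]
After 'push -7': [-17, -4, -1, -7, 17, -7]
After 'push 11': [-17, -4, -1, -7, 17, -7, 11]
After 'push 3': [-17, -4, -1, -7, 17, -7, 11, 3]
After 'neg': [-17, -4, -1, -7, 17, -7, 11, -3]

Answer: -3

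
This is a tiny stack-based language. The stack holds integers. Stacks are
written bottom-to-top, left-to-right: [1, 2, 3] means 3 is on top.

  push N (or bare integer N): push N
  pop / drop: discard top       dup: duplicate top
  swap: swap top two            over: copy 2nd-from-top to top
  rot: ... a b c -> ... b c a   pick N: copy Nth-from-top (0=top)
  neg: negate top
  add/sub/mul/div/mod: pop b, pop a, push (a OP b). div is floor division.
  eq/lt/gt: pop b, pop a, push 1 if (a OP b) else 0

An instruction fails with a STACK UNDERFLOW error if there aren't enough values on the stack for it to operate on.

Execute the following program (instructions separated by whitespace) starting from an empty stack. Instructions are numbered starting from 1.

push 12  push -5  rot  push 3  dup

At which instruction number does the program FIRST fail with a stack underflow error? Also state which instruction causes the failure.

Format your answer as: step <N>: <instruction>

Step 1 ('push 12'): stack = [12], depth = 1
Step 2 ('push -5'): stack = [12, -5], depth = 2
Step 3 ('rot'): needs 3 value(s) but depth is 2 — STACK UNDERFLOW

Answer: step 3: rot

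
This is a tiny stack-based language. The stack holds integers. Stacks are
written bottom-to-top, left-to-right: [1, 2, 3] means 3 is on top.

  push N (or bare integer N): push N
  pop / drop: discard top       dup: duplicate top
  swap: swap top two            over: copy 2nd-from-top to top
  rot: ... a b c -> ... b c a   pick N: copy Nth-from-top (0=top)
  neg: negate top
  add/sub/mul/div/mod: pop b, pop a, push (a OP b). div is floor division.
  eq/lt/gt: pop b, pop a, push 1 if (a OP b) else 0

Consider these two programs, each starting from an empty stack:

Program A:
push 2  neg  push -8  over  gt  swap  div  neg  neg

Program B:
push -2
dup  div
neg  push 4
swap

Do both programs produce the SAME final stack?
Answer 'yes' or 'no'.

Program A trace:
  After 'push 2': [2]
  After 'neg': [-2]
  After 'push -8': [-2, -8]
  After 'over': [-2, -8, -2]
  After 'gt': [-2, 0]
  After 'swap': [0, -2]
  After 'div': [0]
  After 'neg': [0]
  After 'neg': [0]
Program A final stack: [0]

Program B trace:
  After 'push -2': [-2]
  After 'dup': [-2, -2]
  After 'div': [1]
  After 'neg': [-1]
  After 'push 4': [-1, 4]
  After 'swap': [4, -1]
Program B final stack: [4, -1]
Same: no

Answer: no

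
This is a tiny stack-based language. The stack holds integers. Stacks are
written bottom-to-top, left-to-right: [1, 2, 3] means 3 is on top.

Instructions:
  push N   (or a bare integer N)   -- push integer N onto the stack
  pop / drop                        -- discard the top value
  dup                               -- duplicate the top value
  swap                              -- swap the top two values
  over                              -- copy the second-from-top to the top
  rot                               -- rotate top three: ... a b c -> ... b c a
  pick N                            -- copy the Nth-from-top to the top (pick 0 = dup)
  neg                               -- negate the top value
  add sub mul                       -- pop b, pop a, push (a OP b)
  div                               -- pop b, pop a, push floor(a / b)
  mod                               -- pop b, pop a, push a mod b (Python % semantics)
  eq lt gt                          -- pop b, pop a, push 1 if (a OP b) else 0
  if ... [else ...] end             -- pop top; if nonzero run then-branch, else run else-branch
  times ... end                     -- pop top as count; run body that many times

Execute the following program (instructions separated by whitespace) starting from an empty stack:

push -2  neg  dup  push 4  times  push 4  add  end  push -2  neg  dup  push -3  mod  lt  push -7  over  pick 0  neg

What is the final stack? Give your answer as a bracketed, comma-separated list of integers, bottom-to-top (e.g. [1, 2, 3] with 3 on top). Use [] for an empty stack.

Answer: [2, 18, 0, -7, 0, 0]

Derivation:
After 'push -2': [-2]
After 'neg': [2]
After 'dup': [2, 2]
After 'push 4': [2, 2, 4]
After 'times': [2, 2]
After 'push 4': [2, 2, 4]
After 'add': [2, 6]
After 'push 4': [2, 6, 4]
After 'add': [2, 10]
After 'push 4': [2, 10, 4]
After 'add': [2, 14]
After 'push 4': [2, 14, 4]
After 'add': [2, 18]
After 'push -2': [2, 18, -2]
After 'neg': [2, 18, 2]
After 'dup': [2, 18, 2, 2]
After 'push -3': [2, 18, 2, 2, -3]
After 'mod': [2, 18, 2, -1]
After 'lt': [2, 18, 0]
After 'push -7': [2, 18, 0, -7]
After 'over': [2, 18, 0, -7, 0]
After 'pick 0': [2, 18, 0, -7, 0, 0]
After 'neg': [2, 18, 0, -7, 0, 0]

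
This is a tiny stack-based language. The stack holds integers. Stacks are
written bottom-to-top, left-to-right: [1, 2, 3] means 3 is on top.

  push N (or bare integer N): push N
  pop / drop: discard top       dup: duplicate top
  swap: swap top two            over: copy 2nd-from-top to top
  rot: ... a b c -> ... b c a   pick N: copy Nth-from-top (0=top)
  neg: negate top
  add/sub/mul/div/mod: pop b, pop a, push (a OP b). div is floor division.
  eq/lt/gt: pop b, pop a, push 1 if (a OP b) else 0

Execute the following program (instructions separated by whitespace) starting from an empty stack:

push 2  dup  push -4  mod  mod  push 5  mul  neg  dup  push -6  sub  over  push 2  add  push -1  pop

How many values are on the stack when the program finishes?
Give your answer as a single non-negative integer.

After 'push 2': stack = [2] (depth 1)
After 'dup': stack = [2, 2] (depth 2)
After 'push -4': stack = [2, 2, -4] (depth 3)
After 'mod': stack = [2, -2] (depth 2)
After 'mod': stack = [0] (depth 1)
After 'push 5': stack = [0, 5] (depth 2)
After 'mul': stack = [0] (depth 1)
After 'neg': stack = [0] (depth 1)
After 'dup': stack = [0, 0] (depth 2)
After 'push -6': stack = [0, 0, -6] (depth 3)
After 'sub': stack = [0, 6] (depth 2)
After 'over': stack = [0, 6, 0] (depth 3)
After 'push 2': stack = [0, 6, 0, 2] (depth 4)
After 'add': stack = [0, 6, 2] (depth 3)
After 'push -1': stack = [0, 6, 2, -1] (depth 4)
After 'pop': stack = [0, 6, 2] (depth 3)

Answer: 3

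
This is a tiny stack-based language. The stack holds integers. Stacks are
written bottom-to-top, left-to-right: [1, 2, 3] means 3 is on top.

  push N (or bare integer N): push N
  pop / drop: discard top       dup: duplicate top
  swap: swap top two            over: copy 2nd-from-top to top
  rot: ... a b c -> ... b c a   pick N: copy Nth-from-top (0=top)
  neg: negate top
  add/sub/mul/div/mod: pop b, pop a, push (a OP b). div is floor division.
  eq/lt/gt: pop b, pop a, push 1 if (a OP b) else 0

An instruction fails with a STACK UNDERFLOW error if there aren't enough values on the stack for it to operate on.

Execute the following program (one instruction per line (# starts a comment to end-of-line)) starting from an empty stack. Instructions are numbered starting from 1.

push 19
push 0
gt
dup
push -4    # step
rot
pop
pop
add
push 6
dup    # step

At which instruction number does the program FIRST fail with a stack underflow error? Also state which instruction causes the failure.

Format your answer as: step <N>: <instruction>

Answer: step 9: add

Derivation:
Step 1 ('push 19'): stack = [19], depth = 1
Step 2 ('push 0'): stack = [19, 0], depth = 2
Step 3 ('gt'): stack = [1], depth = 1
Step 4 ('dup'): stack = [1, 1], depth = 2
Step 5 ('push -4'): stack = [1, 1, -4], depth = 3
Step 6 ('rot'): stack = [1, -4, 1], depth = 3
Step 7 ('pop'): stack = [1, -4], depth = 2
Step 8 ('pop'): stack = [1], depth = 1
Step 9 ('add'): needs 2 value(s) but depth is 1 — STACK UNDERFLOW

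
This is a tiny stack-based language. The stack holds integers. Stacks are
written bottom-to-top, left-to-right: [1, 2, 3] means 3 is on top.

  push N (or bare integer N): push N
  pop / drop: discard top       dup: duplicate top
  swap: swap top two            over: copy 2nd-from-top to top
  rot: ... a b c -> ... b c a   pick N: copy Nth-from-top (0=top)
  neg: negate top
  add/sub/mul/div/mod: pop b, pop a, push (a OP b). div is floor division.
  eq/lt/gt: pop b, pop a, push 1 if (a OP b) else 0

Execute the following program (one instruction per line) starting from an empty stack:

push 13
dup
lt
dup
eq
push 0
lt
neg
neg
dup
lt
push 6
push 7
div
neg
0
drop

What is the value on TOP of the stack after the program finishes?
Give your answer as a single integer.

After 'push 13': [13]
After 'dup': [13, 13]
After 'lt': [0]
After 'dup': [0, 0]
After 'eq': [1]
After 'push 0': [1, 0]
After 'lt': [0]
After 'neg': [0]
After 'neg': [0]
After 'dup': [0, 0]
After 'lt': [0]
After 'push 6': [0, 6]
After 'push 7': [0, 6, 7]
After 'div': [0, 0]
After 'neg': [0, 0]
After 'push 0': [0, 0, 0]
After 'drop': [0, 0]

Answer: 0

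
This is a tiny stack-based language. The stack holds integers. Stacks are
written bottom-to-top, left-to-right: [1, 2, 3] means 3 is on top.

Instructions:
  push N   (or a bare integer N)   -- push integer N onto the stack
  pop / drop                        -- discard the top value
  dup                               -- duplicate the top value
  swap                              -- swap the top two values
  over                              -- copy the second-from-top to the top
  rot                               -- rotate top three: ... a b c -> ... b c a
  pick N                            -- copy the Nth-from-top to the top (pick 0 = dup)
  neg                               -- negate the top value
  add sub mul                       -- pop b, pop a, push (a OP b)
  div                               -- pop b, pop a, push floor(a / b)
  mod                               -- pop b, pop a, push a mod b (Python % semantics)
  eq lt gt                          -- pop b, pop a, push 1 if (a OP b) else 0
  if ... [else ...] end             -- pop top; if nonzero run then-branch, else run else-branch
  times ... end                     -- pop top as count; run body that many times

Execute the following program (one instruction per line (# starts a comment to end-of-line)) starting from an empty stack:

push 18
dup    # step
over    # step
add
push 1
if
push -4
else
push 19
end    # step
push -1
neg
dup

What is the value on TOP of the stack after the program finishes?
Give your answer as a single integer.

Answer: 1

Derivation:
After 'push 18': [18]
After 'dup': [18, 18]
After 'over': [18, 18, 18]
After 'add': [18, 36]
After 'push 1': [18, 36, 1]
After 'if': [18, 36]
After 'push -4': [18, 36, -4]
After 'push -1': [18, 36, -4, -1]
After 'neg': [18, 36, -4, 1]
After 'dup': [18, 36, -4, 1, 1]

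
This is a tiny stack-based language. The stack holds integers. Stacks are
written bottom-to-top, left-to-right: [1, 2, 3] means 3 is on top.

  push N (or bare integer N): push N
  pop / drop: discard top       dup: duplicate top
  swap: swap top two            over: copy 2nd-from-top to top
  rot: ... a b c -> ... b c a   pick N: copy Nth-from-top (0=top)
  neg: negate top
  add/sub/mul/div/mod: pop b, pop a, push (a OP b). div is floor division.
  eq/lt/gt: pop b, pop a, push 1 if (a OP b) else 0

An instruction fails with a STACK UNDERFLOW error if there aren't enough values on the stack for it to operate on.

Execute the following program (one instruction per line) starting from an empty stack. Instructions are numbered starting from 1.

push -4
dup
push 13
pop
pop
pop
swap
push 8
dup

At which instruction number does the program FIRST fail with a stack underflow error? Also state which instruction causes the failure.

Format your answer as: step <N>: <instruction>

Step 1 ('push -4'): stack = [-4], depth = 1
Step 2 ('dup'): stack = [-4, -4], depth = 2
Step 3 ('push 13'): stack = [-4, -4, 13], depth = 3
Step 4 ('pop'): stack = [-4, -4], depth = 2
Step 5 ('pop'): stack = [-4], depth = 1
Step 6 ('pop'): stack = [], depth = 0
Step 7 ('swap'): needs 2 value(s) but depth is 0 — STACK UNDERFLOW

Answer: step 7: swap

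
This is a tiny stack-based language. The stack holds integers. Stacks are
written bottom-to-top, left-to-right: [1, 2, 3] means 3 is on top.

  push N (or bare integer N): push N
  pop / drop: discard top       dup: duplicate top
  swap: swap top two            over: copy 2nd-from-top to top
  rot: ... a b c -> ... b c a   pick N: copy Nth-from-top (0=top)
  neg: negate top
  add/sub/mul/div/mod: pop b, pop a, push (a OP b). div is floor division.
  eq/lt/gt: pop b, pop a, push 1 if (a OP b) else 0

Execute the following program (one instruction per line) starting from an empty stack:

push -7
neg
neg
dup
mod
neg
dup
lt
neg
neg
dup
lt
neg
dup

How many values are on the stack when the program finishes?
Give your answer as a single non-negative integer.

Answer: 2

Derivation:
After 'push -7': stack = [-7] (depth 1)
After 'neg': stack = [7] (depth 1)
After 'neg': stack = [-7] (depth 1)
After 'dup': stack = [-7, -7] (depth 2)
After 'mod': stack = [0] (depth 1)
After 'neg': stack = [0] (depth 1)
After 'dup': stack = [0, 0] (depth 2)
After 'lt': stack = [0] (depth 1)
After 'neg': stack = [0] (depth 1)
After 'neg': stack = [0] (depth 1)
After 'dup': stack = [0, 0] (depth 2)
After 'lt': stack = [0] (depth 1)
After 'neg': stack = [0] (depth 1)
After 'dup': stack = [0, 0] (depth 2)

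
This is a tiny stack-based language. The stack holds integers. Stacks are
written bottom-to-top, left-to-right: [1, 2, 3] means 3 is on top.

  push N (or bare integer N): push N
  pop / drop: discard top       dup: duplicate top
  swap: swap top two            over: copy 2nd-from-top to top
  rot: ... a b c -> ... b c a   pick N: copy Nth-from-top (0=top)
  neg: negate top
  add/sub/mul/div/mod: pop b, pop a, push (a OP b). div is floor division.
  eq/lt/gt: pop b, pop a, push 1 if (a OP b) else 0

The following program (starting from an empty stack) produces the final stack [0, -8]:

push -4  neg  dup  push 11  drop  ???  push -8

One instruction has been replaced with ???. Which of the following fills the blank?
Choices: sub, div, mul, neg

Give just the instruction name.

Answer: sub

Derivation:
Stack before ???: [4, 4]
Stack after ???:  [0]
Checking each choice:
  sub: MATCH
  div: produces [1, -8]
  mul: produces [16, -8]
  neg: produces [4, -4, -8]


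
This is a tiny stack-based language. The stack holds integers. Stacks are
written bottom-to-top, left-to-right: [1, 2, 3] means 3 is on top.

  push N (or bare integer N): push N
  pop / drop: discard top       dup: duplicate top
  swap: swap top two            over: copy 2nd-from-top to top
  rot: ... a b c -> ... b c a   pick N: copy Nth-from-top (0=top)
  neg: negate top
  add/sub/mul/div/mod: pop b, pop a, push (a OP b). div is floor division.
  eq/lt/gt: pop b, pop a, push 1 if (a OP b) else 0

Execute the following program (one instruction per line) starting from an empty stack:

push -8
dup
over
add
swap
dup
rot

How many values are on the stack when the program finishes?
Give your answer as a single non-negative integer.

After 'push -8': stack = [-8] (depth 1)
After 'dup': stack = [-8, -8] (depth 2)
After 'over': stack = [-8, -8, -8] (depth 3)
After 'add': stack = [-8, -16] (depth 2)
After 'swap': stack = [-16, -8] (depth 2)
After 'dup': stack = [-16, -8, -8] (depth 3)
After 'rot': stack = [-8, -8, -16] (depth 3)

Answer: 3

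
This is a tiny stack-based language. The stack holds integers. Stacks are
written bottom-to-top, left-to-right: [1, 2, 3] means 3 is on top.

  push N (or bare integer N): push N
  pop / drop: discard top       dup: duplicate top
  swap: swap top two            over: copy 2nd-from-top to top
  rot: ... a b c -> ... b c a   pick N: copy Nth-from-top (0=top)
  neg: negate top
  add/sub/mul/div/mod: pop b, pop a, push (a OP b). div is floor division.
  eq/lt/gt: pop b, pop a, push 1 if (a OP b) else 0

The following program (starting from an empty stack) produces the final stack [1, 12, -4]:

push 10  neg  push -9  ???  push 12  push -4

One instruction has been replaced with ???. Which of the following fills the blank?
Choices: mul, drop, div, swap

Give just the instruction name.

Answer: div

Derivation:
Stack before ???: [-10, -9]
Stack after ???:  [1]
Checking each choice:
  mul: produces [90, 12, -4]
  drop: produces [-10, 12, -4]
  div: MATCH
  swap: produces [-9, -10, 12, -4]


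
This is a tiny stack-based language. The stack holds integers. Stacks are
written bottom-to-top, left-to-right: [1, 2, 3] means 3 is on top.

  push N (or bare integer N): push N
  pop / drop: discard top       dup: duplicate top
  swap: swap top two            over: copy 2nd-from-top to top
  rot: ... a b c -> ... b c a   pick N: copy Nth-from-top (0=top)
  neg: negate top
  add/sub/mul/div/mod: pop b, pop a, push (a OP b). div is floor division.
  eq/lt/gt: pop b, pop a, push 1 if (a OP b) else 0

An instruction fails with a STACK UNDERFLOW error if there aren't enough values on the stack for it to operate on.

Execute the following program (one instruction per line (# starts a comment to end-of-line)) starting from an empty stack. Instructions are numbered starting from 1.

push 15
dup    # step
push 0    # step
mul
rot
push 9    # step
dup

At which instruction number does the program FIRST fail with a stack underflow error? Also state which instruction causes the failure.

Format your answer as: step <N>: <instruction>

Answer: step 5: rot

Derivation:
Step 1 ('push 15'): stack = [15], depth = 1
Step 2 ('dup'): stack = [15, 15], depth = 2
Step 3 ('push 0'): stack = [15, 15, 0], depth = 3
Step 4 ('mul'): stack = [15, 0], depth = 2
Step 5 ('rot'): needs 3 value(s) but depth is 2 — STACK UNDERFLOW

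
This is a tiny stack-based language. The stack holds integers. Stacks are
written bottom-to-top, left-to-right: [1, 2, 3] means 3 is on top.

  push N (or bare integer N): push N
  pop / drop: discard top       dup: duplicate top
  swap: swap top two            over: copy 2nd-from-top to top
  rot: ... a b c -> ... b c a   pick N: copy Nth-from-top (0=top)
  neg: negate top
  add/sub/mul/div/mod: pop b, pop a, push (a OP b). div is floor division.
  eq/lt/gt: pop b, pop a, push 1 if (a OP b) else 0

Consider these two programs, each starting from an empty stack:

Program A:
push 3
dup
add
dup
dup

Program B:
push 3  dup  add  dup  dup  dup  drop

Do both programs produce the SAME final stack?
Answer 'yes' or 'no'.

Program A trace:
  After 'push 3': [3]
  After 'dup': [3, 3]
  After 'add': [6]
  After 'dup': [6, 6]
  After 'dup': [6, 6, 6]
Program A final stack: [6, 6, 6]

Program B trace:
  After 'push 3': [3]
  After 'dup': [3, 3]
  After 'add': [6]
  After 'dup': [6, 6]
  After 'dup': [6, 6, 6]
  After 'dup': [6, 6, 6, 6]
  After 'drop': [6, 6, 6]
Program B final stack: [6, 6, 6]
Same: yes

Answer: yes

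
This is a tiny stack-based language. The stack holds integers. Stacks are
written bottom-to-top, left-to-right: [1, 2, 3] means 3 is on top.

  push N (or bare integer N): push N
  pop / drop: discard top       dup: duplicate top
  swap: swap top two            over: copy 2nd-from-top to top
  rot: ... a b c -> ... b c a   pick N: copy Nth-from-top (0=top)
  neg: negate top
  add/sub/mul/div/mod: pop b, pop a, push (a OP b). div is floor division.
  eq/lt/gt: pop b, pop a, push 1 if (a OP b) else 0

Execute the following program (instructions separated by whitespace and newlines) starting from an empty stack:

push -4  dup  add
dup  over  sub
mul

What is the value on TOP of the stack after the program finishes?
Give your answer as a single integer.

After 'push -4': [-4]
After 'dup': [-4, -4]
After 'add': [-8]
After 'dup': [-8, -8]
After 'over': [-8, -8, -8]
After 'sub': [-8, 0]
After 'mul': [0]

Answer: 0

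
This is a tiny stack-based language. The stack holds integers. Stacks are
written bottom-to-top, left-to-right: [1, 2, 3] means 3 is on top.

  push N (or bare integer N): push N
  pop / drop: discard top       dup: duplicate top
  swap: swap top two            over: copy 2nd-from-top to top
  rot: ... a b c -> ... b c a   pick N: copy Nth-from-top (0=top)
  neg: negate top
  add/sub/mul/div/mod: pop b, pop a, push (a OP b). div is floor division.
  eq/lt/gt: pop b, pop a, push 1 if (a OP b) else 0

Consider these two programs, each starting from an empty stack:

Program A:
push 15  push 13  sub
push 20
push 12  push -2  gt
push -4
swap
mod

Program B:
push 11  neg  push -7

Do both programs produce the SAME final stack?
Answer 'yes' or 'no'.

Program A trace:
  After 'push 15': [15]
  After 'push 13': [15, 13]
  After 'sub': [2]
  After 'push 20': [2, 20]
  After 'push 12': [2, 20, 12]
  After 'push -2': [2, 20, 12, -2]
  After 'gt': [2, 20, 1]
  After 'push -4': [2, 20, 1, -4]
  After 'swap': [2, 20, -4, 1]
  After 'mod': [2, 20, 0]
Program A final stack: [2, 20, 0]

Program B trace:
  After 'push 11': [11]
  After 'neg': [-11]
  After 'push -7': [-11, -7]
Program B final stack: [-11, -7]
Same: no

Answer: no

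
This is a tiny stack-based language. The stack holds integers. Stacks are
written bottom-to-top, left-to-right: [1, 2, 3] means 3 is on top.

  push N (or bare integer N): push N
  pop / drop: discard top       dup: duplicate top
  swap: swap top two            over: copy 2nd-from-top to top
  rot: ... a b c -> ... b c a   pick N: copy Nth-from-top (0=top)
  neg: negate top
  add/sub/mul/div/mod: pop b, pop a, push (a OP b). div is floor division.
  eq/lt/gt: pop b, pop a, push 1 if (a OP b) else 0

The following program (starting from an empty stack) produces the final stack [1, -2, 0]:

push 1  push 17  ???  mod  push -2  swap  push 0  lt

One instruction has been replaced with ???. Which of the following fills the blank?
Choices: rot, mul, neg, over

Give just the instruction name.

Answer: over

Derivation:
Stack before ???: [1, 17]
Stack after ???:  [1, 17, 1]
Checking each choice:
  rot: stack underflow (need 3, have 2)
  mul: stack underflow (need 2, have 1)
  neg: produces [-2, 1]
  over: MATCH


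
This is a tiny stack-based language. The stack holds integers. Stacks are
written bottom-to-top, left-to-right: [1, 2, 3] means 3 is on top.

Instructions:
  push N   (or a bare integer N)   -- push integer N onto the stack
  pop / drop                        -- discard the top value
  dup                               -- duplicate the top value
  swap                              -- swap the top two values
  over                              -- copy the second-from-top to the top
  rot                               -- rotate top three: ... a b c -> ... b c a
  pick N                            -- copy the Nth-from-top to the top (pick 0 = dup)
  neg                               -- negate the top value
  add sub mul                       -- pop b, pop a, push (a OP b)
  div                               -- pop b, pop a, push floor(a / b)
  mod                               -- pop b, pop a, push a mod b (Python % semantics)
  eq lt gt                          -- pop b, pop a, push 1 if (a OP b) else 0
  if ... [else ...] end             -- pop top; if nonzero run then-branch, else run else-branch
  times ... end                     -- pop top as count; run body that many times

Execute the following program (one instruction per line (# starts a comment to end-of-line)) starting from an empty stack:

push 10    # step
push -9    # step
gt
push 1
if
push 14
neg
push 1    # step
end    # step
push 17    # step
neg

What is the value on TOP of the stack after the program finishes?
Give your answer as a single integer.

Answer: -17

Derivation:
After 'push 10': [10]
After 'push -9': [10, -9]
After 'gt': [1]
After 'push 1': [1, 1]
After 'if': [1]
After 'push 14': [1, 14]
After 'neg': [1, -14]
After 'push 1': [1, -14, 1]
After 'push 17': [1, -14, 1, 17]
After 'neg': [1, -14, 1, -17]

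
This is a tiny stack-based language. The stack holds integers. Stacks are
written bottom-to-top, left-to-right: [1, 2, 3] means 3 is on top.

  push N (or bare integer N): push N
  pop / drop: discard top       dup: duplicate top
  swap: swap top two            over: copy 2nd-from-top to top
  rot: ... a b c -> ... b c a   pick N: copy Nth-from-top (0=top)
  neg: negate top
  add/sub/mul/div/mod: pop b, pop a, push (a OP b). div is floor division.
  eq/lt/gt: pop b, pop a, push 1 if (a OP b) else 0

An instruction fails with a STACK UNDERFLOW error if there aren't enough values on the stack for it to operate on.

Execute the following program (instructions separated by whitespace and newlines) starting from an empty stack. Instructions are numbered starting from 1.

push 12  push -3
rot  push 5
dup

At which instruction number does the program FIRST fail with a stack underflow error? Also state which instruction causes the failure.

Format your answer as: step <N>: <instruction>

Answer: step 3: rot

Derivation:
Step 1 ('push 12'): stack = [12], depth = 1
Step 2 ('push -3'): stack = [12, -3], depth = 2
Step 3 ('rot'): needs 3 value(s) but depth is 2 — STACK UNDERFLOW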